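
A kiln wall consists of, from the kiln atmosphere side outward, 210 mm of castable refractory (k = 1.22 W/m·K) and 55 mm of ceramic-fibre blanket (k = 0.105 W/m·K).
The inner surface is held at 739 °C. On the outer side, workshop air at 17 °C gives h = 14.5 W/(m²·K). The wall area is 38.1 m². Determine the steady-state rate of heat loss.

Q ≈ 36000 W

Using the resistance-network approach (series):
R_castable refractory = L/(kA) = 0.21/(1.22×38.1) = 0.004518 K/W
R_ceramic-fibre blanket = L/(kA) = 0.055/(0.105×38.1) = 0.01375 K/W
R_outer film = 1/(h_o·A) = 1/(14.5×38.1) = 0.00181 K/W
R_total = 0.02008 K/W
Q = ΔT / R_total = 722 / 0.02008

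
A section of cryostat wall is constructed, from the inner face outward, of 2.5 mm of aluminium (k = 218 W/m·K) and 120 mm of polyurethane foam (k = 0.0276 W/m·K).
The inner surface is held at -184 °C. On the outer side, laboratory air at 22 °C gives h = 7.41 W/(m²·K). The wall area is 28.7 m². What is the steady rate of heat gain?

Q ≈ 1320 W

Series thermal resistances:
R_aluminium = L/(kA) = 0.0025/(218×28.7) = 3.996×10^-7 K/W
R_polyurethane foam = L/(kA) = 0.12/(0.0276×28.7) = 0.1515 K/W
R_outer film = 1/(h_o·A) = 1/(7.41×28.7) = 0.004702 K/W
R_total = 0.1562 K/W
Q = ΔT / R_total = 206 / 0.1562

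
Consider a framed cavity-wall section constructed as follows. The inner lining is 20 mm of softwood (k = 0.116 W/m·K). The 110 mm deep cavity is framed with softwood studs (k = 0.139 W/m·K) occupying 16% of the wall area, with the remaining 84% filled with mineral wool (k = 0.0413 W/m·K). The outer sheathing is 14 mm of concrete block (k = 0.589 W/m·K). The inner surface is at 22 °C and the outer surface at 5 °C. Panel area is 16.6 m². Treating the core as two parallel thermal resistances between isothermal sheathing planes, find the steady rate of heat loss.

Q ≈ 133 W

Sheathing layers in series; stud and cavity paths in parallel between them.
R_inner = 0.02/(0.116×16.6) = 0.01039 K/W
R_stud  = 0.11/(0.139×0.16×16.6) = 0.298 K/W
R_cav   = 0.11/(0.0413×0.84×16.6) = 0.191 K/W
1/R_core = 1/R_stud + 1/R_cav → R_core = 0.1164 K/W
R_outer = 0.014/(0.589×16.6) = 0.001432 K/W
R_total = 0.1282 K/W
Q = ΔT/R_total = 17/0.1282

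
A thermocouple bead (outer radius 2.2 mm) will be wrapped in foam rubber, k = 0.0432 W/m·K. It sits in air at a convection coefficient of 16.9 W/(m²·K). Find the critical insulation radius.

For a sphere r_cr = 2k/h = 2×0.0432/16.9
r_cr = 5.11 mm; since the bare radius (2.2 mm) is below r_cr, adding a thin layer of insulation will *increase* heat loss.

r_cr ≈ 5.11 mm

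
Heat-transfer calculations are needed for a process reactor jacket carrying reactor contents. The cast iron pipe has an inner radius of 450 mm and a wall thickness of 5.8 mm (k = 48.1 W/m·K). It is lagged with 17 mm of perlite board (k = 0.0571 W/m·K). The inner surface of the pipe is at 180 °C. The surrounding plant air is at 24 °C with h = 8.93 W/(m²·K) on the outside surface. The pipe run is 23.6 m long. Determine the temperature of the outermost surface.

For a radial system each layer contributes R = ln(r_out/r_in)/(2πkL); films add R = 1/(hA).
R_cast iron pipe wall = ln(455.8/450)/(2π×48.1×23.6) = 1.796×10^-6 K/W
R_perlite board = ln(472.8/455.8)/(2π×0.0571×23.6) = 0.004325 K/W
R_outer film = 1/(h_o·2πr_oL) = 1/(8.93×2π×0.4728×23.6) = 0.001597 K/W
R_total = 0.005924 K/W
Q = ΔT/R_total = 156/0.005924
Q = 26300 W
T_interface = T_inner − Q·ΣR(inner→interface) = 180 − 26300×0.004327

T ≈ 66.1 °C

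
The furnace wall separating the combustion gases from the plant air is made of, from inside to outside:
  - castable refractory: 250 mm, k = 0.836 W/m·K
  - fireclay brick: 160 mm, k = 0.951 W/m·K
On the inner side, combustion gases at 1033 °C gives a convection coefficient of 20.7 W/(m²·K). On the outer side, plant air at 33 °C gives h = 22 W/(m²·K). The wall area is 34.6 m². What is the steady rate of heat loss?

Q ≈ 61700 W

Treating each layer as a thermal resistance in series:
R_inner film = 1/(h_i·A) = 1/(20.7×34.6) = 0.001396 K/W
R_castable refractory = L/(kA) = 0.25/(0.836×34.6) = 0.008643 K/W
R_fireclay brick = L/(kA) = 0.16/(0.951×34.6) = 0.004863 K/W
R_outer film = 1/(h_o·A) = 1/(22×34.6) = 0.001314 K/W
R_total = 0.01622 K/W
Q = ΔT / R_total = 1000 / 0.01622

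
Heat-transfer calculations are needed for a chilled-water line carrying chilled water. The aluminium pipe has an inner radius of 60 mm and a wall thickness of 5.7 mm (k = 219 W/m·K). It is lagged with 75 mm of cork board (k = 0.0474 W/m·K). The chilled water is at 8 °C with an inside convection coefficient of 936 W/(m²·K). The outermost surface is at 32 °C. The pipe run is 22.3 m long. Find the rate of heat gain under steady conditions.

Q ≈ 209 W

For a radial system each layer contributes R = ln(r_out/r_in)/(2πkL); films add R = 1/(hA).
R_inner film = 1/(h_i·2πr₁L) = 1/(936×2π×0.06×22.3) = 1.271×10^-4 K/W
R_aluminium pipe wall = ln(65.7/60)/(2π×219×22.3) = 2.958×10^-6 K/W
R_cork board = ln(140.7/65.7)/(2π×0.0474×22.3) = 0.1147 K/W
R_total = 0.1148 K/W
Q = ΔT/R_total = 24/0.1148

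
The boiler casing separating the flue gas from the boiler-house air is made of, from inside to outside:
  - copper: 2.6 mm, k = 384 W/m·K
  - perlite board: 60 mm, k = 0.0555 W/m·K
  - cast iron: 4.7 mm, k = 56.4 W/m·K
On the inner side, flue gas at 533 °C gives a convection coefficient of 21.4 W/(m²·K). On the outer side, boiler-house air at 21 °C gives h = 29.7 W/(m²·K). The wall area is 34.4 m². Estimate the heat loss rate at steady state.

Using the resistance-network approach (series):
R_inner film = 1/(h_i·A) = 1/(21.4×34.4) = 0.001358 K/W
R_copper = L/(kA) = 0.0026/(384×34.4) = 1.968×10^-7 K/W
R_perlite board = L/(kA) = 0.06/(0.0555×34.4) = 0.03143 K/W
R_cast iron = L/(kA) = 0.0047/(56.4×34.4) = 2.422×10^-6 K/W
R_outer film = 1/(h_o·A) = 1/(29.7×34.4) = 9.788×10^-4 K/W
R_total = 0.03377 K/W
Q = ΔT / R_total = 512 / 0.03377

Q ≈ 15200 W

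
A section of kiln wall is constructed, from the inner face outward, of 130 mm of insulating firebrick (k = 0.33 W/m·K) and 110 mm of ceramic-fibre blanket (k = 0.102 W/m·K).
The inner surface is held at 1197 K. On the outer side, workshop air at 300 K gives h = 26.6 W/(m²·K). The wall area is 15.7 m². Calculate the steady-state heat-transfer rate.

Q ≈ 9330 W

Model the wall as resistances in series:
R_insulating firebrick = L/(kA) = 0.13/(0.33×15.7) = 0.02509 K/W
R_ceramic-fibre blanket = L/(kA) = 0.11/(0.102×15.7) = 0.06869 K/W
R_outer film = 1/(h_o·A) = 1/(26.6×15.7) = 0.002395 K/W
R_total = 0.09618 K/W
Q = ΔT / R_total = 897 / 0.09618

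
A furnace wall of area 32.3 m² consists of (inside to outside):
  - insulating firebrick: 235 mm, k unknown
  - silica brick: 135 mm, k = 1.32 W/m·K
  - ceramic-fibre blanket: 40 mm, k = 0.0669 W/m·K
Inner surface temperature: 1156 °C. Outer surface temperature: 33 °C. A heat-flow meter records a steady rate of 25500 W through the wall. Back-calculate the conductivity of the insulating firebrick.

Using the resistance-network approach (series):
R_silica brick = L/(kA) = 0.135/(1.32×32.3) = 0.003166 K/W
R_ceramic-fibre blanket = L/(kA) = 0.04/(0.0669×32.3) = 0.01851 K/W
Sum of known resistances R_other = 0.02168 K/W
Total R = ΔT/Q = 1123/25500 = 0.04404 K/W
R_insulating firebrick = R_total − R_other = 0.02236 K/W
k = L/(R·A) = 0.235/(0.02236×32.3)

k ≈ 0.325 W/(m·K)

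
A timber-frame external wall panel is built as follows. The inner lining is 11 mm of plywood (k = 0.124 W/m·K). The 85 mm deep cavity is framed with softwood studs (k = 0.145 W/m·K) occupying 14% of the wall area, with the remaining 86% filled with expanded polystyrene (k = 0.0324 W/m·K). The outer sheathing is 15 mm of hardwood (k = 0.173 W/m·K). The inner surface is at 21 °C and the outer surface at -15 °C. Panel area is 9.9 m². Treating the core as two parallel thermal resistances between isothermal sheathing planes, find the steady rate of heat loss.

Q ≈ 184 W

Sheathing layers in series; stud and cavity paths in parallel between them.
R_inner = 0.011/(0.124×9.9) = 0.008961 K/W
R_stud  = 0.085/(0.145×0.14×9.9) = 0.4229 K/W
R_cav   = 0.085/(0.0324×0.86×9.9) = 0.3081 K/W
1/R_core = 1/R_stud + 1/R_cav → R_core = 0.1783 K/W
R_outer = 0.015/(0.173×9.9) = 0.008758 K/W
R_total = 0.196 K/W
Q = ΔT/R_total = 36/0.196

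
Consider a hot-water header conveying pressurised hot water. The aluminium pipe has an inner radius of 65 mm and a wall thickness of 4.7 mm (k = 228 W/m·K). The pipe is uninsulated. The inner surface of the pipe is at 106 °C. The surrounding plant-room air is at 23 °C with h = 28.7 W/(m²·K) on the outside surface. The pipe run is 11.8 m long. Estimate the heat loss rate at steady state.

Q ≈ 12300 W

For a radial system each layer contributes R = ln(r_out/r_in)/(2πkL); films add R = 1/(hA).
R_aluminium pipe wall = ln(69.7/65)/(2π×228×11.8) = 4.13×10^-6 K/W
R_outer film = 1/(h_o·2πr_oL) = 1/(28.7×2π×0.0697×11.8) = 0.006743 K/W
R_total = 0.006747 K/W
Q = ΔT/R_total = 83/0.006747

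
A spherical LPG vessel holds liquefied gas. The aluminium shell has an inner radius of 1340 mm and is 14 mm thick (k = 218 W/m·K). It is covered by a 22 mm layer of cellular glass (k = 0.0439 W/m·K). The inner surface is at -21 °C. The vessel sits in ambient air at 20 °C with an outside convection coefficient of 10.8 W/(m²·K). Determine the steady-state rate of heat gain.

For a spherical shell R = (1/r₁ − 1/r₂)/(4πk); film R = 1/(h·4πr²). In series:
R_aluminium shell = (1/1.34 − 1/1.354)/(4π×218) = 2.817×10^-6 K/W
R_cellular glass = (1/1.354 − 1/1.376)/(4π×0.0439) = 0.0214 K/W
R_outer film = 1/(h·4πr_o²) = 1/(10.8×4π×1.376²) = 0.003892 K/W
R_total = 0.0253 K/W
Q = ΔT/R_total = 41/0.0253

Q ≈ 1620 W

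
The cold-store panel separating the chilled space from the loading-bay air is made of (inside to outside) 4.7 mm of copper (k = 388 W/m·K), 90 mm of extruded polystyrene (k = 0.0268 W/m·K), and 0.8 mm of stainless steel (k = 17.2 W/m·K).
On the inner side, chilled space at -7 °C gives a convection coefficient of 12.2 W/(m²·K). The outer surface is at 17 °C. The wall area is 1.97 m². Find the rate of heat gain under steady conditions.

Thermal resistances in series:
R_inner film = 1/(h_i·A) = 1/(12.2×1.97) = 0.04161 K/W
R_copper = L/(kA) = 0.0047/(388×1.97) = 6.149×10^-6 K/W
R_extruded polystyrene = L/(kA) = 0.09/(0.0268×1.97) = 1.705 K/W
R_stainless steel = L/(kA) = 0.0008/(17.2×1.97) = 2.361×10^-5 K/W
R_total = 1.746 K/W
Q = ΔT / R_total = 24 / 1.746

Q ≈ 13.7 W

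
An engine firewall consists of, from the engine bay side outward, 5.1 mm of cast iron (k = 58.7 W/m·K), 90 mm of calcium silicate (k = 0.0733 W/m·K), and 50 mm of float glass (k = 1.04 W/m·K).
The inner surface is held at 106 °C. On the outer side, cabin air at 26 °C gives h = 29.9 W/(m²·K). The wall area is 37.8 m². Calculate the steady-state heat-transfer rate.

Q ≈ 2310 W

Using the resistance-network approach (series):
R_cast iron = L/(kA) = 0.0051/(58.7×37.8) = 2.298×10^-6 K/W
R_calcium silicate = L/(kA) = 0.09/(0.0733×37.8) = 0.03248 K/W
R_float glass = L/(kA) = 0.05/(1.04×37.8) = 0.001272 K/W
R_outer film = 1/(h_o·A) = 1/(29.9×37.8) = 8.848×10^-4 K/W
R_total = 0.03464 K/W
Q = ΔT / R_total = 80 / 0.03464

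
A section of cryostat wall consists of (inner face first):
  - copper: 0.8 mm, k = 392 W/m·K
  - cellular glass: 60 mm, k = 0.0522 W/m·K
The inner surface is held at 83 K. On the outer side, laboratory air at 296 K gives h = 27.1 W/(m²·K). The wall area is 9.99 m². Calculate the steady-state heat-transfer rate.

Q ≈ 1790 W

Treating each layer as a thermal resistance in series:
R_copper = L/(kA) = 0.0008/(392×9.99) = 2.043×10^-7 K/W
R_cellular glass = L/(kA) = 0.06/(0.0522×9.99) = 0.1151 K/W
R_outer film = 1/(h_o·A) = 1/(27.1×9.99) = 0.003694 K/W
R_total = 0.1188 K/W
Q = ΔT / R_total = 213 / 0.1188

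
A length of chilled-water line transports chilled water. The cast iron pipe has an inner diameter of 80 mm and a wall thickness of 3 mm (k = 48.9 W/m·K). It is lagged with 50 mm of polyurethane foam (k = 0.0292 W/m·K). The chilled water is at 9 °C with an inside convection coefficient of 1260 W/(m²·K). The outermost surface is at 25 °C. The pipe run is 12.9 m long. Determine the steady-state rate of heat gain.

Treating each annulus and film as a series resistance:
R_inner film = 1/(h_i·2πr₁L) = 1/(1260×2π×0.04×12.9) = 2.448×10^-4 K/W
R_cast iron pipe wall = ln(43/40)/(2π×48.9×12.9) = 1.825×10^-5 K/W
R_polyurethane foam = ln(93/43)/(2π×0.0292×12.9) = 0.3259 K/W
R_total = 0.3262 K/W
Q = ΔT/R_total = 16/0.3262

Q ≈ 49.1 W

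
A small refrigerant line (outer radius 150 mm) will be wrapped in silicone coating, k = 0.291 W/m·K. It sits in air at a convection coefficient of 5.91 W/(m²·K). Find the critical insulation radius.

r_cr ≈ 49.2 mm

For a cylinder r_cr = k/h = 0.291/5.91
r_cr = 49.2 mm; since the bare radius (150 mm) is above r_cr, any added insulation will reduce heat loss.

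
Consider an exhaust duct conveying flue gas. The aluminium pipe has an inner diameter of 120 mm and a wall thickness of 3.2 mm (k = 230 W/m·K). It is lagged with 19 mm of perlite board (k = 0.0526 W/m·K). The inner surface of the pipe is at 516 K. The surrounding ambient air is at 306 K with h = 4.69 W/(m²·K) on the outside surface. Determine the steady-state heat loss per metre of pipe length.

q′ ≈ 174 W/m

Cylindrical conduction, so R = ln(r₂/r₁)/(2πkL) per layer, in series:
R_aluminium pipe wall = ln(63.2/60)/(2π×230×1) = 3.595×10^-5 K/W
R_perlite board = ln(82.2/63.2)/(2π×0.0526×1) = 0.7953 K/W
R_outer film = 1/(h_o·2πr_oL) = 1/(4.69×2π×0.0822×1) = 0.4128 K/W
R_total = 1.208 K/W
Q = ΔT/R_total = 210/1.208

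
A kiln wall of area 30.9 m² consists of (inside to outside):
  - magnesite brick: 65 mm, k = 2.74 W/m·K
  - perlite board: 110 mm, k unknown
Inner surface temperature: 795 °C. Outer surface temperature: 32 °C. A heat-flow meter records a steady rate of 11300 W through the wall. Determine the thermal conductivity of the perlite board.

Series thermal resistances:
R_magnesite brick = L/(kA) = 0.065/(2.74×30.9) = 7.677×10^-4 K/W
Sum of known resistances R_other = 7.677×10^-4 K/W
Total R = ΔT/Q = 763/11300 = 0.06752 K/W
R_perlite board = R_total − R_other = 0.06675 K/W
k = L/(R·A) = 0.11/(0.06675×30.9)

k ≈ 0.0533 W/(m·K)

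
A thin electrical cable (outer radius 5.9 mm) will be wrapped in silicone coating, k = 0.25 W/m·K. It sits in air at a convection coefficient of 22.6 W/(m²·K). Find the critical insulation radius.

For a cylinder r_cr = k/h = 0.25/22.6
r_cr = 11.1 mm; since the bare radius (5.9 mm) is below r_cr, adding a thin layer of insulation will *increase* heat loss.

r_cr ≈ 11.1 mm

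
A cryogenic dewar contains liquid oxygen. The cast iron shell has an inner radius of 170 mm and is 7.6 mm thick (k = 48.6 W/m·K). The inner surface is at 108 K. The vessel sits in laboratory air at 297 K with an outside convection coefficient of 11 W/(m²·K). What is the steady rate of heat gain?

Q ≈ 823 W

Each spherical layer contributes R = (1/r_i − 1/r_o)/(4πk):
R_cast iron shell = (1/0.17 − 1/0.1776)/(4π×48.6) = 4.122×10^-4 K/W
R_outer film = 1/(h·4πr_o²) = 1/(11×4π×0.1776²) = 0.2294 K/W
R_total = 0.2298 K/W
Q = ΔT/R_total = 189/0.2298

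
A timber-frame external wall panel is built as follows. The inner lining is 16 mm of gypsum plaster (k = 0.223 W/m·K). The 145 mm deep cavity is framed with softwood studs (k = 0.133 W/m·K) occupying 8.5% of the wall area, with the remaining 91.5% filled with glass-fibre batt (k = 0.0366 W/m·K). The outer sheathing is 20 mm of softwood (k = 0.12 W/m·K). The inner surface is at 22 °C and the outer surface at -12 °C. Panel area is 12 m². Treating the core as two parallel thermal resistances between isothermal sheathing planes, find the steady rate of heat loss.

Q ≈ 117 W

Sheathing layers in series; stud and cavity paths in parallel between them.
R_inner = 0.016/(0.223×12) = 0.005979 K/W
R_stud  = 0.145/(0.133×0.085×12) = 1.069 K/W
R_cav   = 0.145/(0.0366×0.915×12) = 0.3608 K/W
1/R_core = 1/R_stud + 1/R_cav → R_core = 0.2698 K/W
R_outer = 0.02/(0.12×12) = 0.01389 K/W
R_total = 0.2896 K/W
Q = ΔT/R_total = 34/0.2896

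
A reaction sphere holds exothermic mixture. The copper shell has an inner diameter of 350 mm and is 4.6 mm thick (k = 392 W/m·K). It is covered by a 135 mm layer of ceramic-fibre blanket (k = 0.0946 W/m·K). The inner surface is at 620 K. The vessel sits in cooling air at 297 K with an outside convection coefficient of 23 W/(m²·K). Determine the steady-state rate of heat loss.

Q ≈ 158 W

Each spherical layer contributes R = (1/r_i − 1/r_o)/(4πk):
R_copper shell = (1/0.175 − 1/0.1796)/(4π×392) = 2.971×10^-5 K/W
R_ceramic-fibre blanket = (1/0.1796 − 1/0.3146)/(4π×0.0946) = 2.01 K/W
R_outer film = 1/(h·4πr_o²) = 1/(23×4π×0.3146²) = 0.03496 K/W
R_total = 2.045 K/W
Q = ΔT/R_total = 323/2.045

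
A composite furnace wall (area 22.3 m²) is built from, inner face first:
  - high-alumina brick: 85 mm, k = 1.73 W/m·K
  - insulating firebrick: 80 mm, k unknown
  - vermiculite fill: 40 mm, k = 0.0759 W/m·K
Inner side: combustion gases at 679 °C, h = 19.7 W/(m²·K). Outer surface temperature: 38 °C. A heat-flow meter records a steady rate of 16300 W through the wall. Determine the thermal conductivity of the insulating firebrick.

Model the wall as resistances in series:
R_inner film = 1/(h_i·A) = 1/(19.7×22.3) = 0.002276 K/W
R_high-alumina brick = L/(kA) = 0.085/(1.73×22.3) = 0.002203 K/W
R_vermiculite fill = L/(kA) = 0.04/(0.0759×22.3) = 0.02363 K/W
Sum of known resistances R_other = 0.02811 K/W
Total R = ΔT/Q = 641/16300 = 0.03933 K/W
R_insulating firebrick = R_total − R_other = 0.01121 K/W
k = L/(R·A) = 0.08/(0.01121×22.3)

k ≈ 0.32 W/(m·K)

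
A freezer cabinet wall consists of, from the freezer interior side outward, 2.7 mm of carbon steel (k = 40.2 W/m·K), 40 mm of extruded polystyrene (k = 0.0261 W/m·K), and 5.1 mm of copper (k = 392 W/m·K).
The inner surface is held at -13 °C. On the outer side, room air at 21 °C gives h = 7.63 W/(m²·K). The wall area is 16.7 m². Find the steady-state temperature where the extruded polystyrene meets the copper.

T ≈ 18.3 °C

Model the wall as resistances in series:
R_carbon steel = L/(kA) = 0.0027/(40.2×16.7) = 4.022×10^-6 K/W
R_extruded polystyrene = L/(kA) = 0.04/(0.0261×16.7) = 0.09177 K/W
R_copper = L/(kA) = 0.0051/(392×16.7) = 7.791×10^-7 K/W
R_outer film = 1/(h_o·A) = 1/(7.63×16.7) = 0.007848 K/W
R_total = 0.09962 K/W;  Q = ΔT/R_total = 34/0.09962 = 341.3 W
T_interface = T_inner + Q·ΣR(inner→interface) = -13 + 341×0.09177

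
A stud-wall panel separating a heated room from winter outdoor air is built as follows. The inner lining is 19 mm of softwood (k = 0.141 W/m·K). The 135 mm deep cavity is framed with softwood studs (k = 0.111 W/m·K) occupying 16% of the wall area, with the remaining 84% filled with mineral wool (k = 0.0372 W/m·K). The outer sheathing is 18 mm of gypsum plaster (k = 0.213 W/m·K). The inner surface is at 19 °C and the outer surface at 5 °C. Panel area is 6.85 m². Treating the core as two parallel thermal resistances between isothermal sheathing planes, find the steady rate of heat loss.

Q ≈ 32.2 W

Sheathing layers in series; stud and cavity paths in parallel between them.
R_inner = 0.019/(0.141×6.85) = 0.01967 K/W
R_stud  = 0.135/(0.111×0.16×6.85) = 1.11 K/W
R_cav   = 0.135/(0.0372×0.84×6.85) = 0.6307 K/W
1/R_core = 1/R_stud + 1/R_cav → R_core = 0.4021 K/W
R_outer = 0.018/(0.213×6.85) = 0.01234 K/W
R_total = 0.4341 K/W
Q = ΔT/R_total = 14/0.4341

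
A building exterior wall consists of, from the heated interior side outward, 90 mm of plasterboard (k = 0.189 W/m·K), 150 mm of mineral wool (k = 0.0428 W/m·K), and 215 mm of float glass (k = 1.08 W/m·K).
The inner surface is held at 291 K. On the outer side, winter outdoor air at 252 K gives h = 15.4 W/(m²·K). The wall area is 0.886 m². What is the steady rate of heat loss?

Q ≈ 8.14 W

Treating each layer as a thermal resistance in series:
R_plasterboard = L/(kA) = 0.09/(0.189×0.886) = 0.5375 K/W
R_mineral wool = L/(kA) = 0.15/(0.0428×0.886) = 3.956 K/W
R_float glass = L/(kA) = 0.215/(1.08×0.886) = 0.2247 K/W
R_outer film = 1/(h_o·A) = 1/(15.4×0.886) = 0.07329 K/W
R_total = 4.791 K/W
Q = ΔT / R_total = 39 / 4.791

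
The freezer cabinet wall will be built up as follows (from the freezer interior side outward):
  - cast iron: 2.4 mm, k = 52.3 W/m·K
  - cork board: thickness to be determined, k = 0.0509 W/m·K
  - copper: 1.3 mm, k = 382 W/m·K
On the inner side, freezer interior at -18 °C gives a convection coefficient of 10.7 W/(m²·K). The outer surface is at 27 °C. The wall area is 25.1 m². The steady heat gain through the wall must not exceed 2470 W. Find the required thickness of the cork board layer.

L ≈ 18.5 mm

Treating each layer as a thermal resistance in series:
R_inner film = 1/(h_i·A) = 1/(10.7×25.1) = 0.003723 K/W
R_cast iron = L/(kA) = 0.0024/(52.3×25.1) = 1.828×10^-6 K/W
R_copper = L/(kA) = 0.0013/(382×25.1) = 1.356×10^-7 K/W
Sum of the known resistances R_other = 0.003725 K/W
Required total resistance R_tot = ΔT/Q_allow = 45/2470 = 0.01822 K/W
R_cork board = R_tot − R_other = 0.01449 K/W
L = R·k·A = 0.01449×0.0509×25.1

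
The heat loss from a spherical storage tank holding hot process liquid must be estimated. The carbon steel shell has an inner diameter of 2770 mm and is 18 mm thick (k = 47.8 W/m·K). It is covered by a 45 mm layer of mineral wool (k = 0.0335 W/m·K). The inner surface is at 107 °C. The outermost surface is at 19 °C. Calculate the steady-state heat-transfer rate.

Q ≈ 1670 W

Radial (spherical) resistances in series:
R_carbon steel shell = (1/1.385 − 1/1.403)/(4π×47.8) = 1.542×10^-5 K/W
R_mineral wool = (1/1.403 − 1/1.448)/(4π×0.0335) = 0.05262 K/W
R_total = 0.05263 K/W
Q = ΔT/R_total = 88/0.05263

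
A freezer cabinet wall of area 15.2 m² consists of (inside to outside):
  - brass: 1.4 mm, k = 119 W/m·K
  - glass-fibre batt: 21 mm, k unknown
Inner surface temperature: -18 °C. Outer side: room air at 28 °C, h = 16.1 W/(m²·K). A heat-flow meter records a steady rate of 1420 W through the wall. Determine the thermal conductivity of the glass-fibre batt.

k ≈ 0.0488 W/(m·K)

Thermal resistances in series:
R_brass = L/(kA) = 0.0014/(119×15.2) = 7.74×10^-7 K/W
R_outer film = 1/(h_o·A) = 1/(16.1×15.2) = 0.004086 K/W
Sum of known resistances R_other = 0.004087 K/W
Total R = ΔT/Q = 46/1420 = 0.03239 K/W
R_glass-fibre batt = R_total − R_other = 0.02831 K/W
k = L/(R·A) = 0.021/(0.02831×15.2)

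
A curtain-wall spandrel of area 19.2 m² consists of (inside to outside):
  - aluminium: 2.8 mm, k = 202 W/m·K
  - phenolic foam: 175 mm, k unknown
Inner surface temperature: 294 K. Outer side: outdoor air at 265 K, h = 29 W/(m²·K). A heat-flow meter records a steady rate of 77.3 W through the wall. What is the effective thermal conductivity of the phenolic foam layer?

Using the resistance-network approach (series):
R_aluminium = L/(kA) = 0.0028/(202×19.2) = 7.219×10^-7 K/W
R_outer film = 1/(h_o·A) = 1/(29×19.2) = 0.001796 K/W
Sum of known resistances R_other = 0.001797 K/W
Total R = ΔT/Q = 29/77.3 = 0.3752 K/W
R_phenolic foam = R_total − R_other = 0.3734 K/W
k = L/(R·A) = 0.175/(0.3734×19.2)

k ≈ 0.0244 W/(m·K)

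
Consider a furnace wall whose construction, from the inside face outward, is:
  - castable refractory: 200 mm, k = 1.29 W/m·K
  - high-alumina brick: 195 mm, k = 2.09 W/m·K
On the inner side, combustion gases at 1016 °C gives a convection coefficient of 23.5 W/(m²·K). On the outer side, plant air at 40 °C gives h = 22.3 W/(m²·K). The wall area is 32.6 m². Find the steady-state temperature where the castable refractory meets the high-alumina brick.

T ≈ 442 °C

Model the wall as resistances in series:
R_inner film = 1/(h_i·A) = 1/(23.5×32.6) = 0.001305 K/W
R_castable refractory = L/(kA) = 0.2/(1.29×32.6) = 0.004756 K/W
R_high-alumina brick = L/(kA) = 0.195/(2.09×32.6) = 0.002862 K/W
R_outer film = 1/(h_o·A) = 1/(22.3×32.6) = 0.001376 K/W
R_total = 0.0103 K/W;  Q = ΔT/R_total = 976/0.0103 = 94770 W
T_interface = T_inner − Q·ΣR(inner→interface) = 1016 − 94800×0.006061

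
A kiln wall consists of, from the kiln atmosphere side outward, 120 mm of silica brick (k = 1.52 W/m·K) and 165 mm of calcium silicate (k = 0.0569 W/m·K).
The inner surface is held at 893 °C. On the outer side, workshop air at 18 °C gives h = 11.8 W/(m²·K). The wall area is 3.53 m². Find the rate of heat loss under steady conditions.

Q ≈ 1010 W

Model the wall as resistances in series:
R_silica brick = L/(kA) = 0.12/(1.52×3.53) = 0.02236 K/W
R_calcium silicate = L/(kA) = 0.165/(0.0569×3.53) = 0.8215 K/W
R_outer film = 1/(h_o·A) = 1/(11.8×3.53) = 0.02401 K/W
R_total = 0.8679 K/W
Q = ΔT / R_total = 875 / 0.8679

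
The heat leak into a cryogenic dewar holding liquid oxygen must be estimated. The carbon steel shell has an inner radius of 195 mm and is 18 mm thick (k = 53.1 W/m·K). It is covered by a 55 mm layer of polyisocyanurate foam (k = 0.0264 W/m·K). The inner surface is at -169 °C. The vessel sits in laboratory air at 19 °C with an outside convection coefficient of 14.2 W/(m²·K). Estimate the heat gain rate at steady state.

Q ≈ 63 W

Spherical conduction: R = (1/r_in − 1/r_out)/(4πk) per layer; series-sum.
R_carbon steel shell = (1/0.195 − 1/0.213)/(4π×53.1) = 6.495×10^-4 K/W
R_polyisocyanurate foam = (1/0.213 − 1/0.268)/(4π×0.0264) = 2.904 K/W
R_outer film = 1/(h·4πr_o²) = 1/(14.2×4π×0.268²) = 0.07802 K/W
R_total = 2.983 K/W
Q = ΔT/R_total = 188/2.983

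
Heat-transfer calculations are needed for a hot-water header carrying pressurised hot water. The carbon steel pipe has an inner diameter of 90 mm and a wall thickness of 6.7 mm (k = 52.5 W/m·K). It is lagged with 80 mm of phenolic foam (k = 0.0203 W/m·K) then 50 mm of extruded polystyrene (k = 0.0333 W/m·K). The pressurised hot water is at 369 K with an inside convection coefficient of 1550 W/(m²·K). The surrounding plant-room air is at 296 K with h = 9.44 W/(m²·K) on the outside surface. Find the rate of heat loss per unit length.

q′ ≈ 8.14 W/m

Radial resistances (cylindrical: R_cond = ln(r_o/r_i)/(2πkL), R_conv = 1/(h·2πrL)):
R_inner film = 1/(h_i·2πr₁L) = 1/(1550×2π×0.045×1) = 0.002282 K/W
R_carbon steel pipe wall = ln(51.7/45)/(2π×52.5×1) = 4.208×10^-4 K/W
R_phenolic foam = ln(131.7/51.7)/(2π×0.0203×1) = 7.331 K/W
R_extruded polystyrene = ln(181.7/131.7)/(2π×0.0333×1) = 1.538 K/W
R_outer film = 1/(h_o·2πr_oL) = 1/(9.44×2π×0.1817×1) = 0.09279 K/W
R_total = 8.965 K/W
Q = ΔT/R_total = 73/8.965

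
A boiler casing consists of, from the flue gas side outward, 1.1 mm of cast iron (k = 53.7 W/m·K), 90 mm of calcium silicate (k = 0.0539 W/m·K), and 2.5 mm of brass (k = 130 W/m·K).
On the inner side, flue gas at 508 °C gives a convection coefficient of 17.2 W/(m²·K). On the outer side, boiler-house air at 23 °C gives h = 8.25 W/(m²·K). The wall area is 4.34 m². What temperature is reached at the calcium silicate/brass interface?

Using the resistance-network approach (series):
R_inner film = 1/(h_i·A) = 1/(17.2×4.34) = 0.0134 K/W
R_cast iron = L/(kA) = 0.0011/(53.7×4.34) = 4.72×10^-6 K/W
R_calcium silicate = L/(kA) = 0.09/(0.0539×4.34) = 0.3847 K/W
R_brass = L/(kA) = 0.0025/(130×4.34) = 4.431×10^-6 K/W
R_outer film = 1/(h_o·A) = 1/(8.25×4.34) = 0.02793 K/W
R_total = 0.4261 K/W;  Q = ΔT/R_total = 485/0.4261 = 1138 W
T_interface = T_inner − Q·ΣR(inner→interface) = 508 − 1140×0.3981

T ≈ 54.8 °C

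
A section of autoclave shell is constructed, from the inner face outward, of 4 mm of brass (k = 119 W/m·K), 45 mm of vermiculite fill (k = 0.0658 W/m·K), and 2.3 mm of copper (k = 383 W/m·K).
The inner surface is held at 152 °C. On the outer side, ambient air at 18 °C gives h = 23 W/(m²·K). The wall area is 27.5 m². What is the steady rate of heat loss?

Treating each layer as a thermal resistance in series:
R_brass = L/(kA) = 0.004/(119×27.5) = 1.222×10^-6 K/W
R_vermiculite fill = L/(kA) = 0.045/(0.0658×27.5) = 0.02487 K/W
R_copper = L/(kA) = 0.0023/(383×27.5) = 2.184×10^-7 K/W
R_outer film = 1/(h_o·A) = 1/(23×27.5) = 0.001581 K/W
R_total = 0.02645 K/W
Q = ΔT / R_total = 134 / 0.02645

Q ≈ 5070 W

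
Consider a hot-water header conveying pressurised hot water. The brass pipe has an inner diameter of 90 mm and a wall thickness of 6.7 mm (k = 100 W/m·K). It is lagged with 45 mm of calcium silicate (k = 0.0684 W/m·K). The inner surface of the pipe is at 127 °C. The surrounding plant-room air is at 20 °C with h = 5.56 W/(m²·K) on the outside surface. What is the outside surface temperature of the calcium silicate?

T ≈ 38.1 °C

Radial resistances (cylindrical: R_cond = ln(r_o/r_i)/(2πkL), R_conv = 1/(h·2πrL)):
R_brass pipe wall = ln(51.7/45)/(2π×100×1) = 2.209×10^-4 K/W
R_calcium silicate = ln(96.7/51.7)/(2π×0.0684×1) = 1.457 K/W
R_outer film = 1/(h_o·2πr_oL) = 1/(5.56×2π×0.0967×1) = 0.296 K/W
R_total = 1.753 K/W
Q = ΔT/R_total = 107/1.753
Q = 61 W/m
T_interface = T_inner − Q·ΣR(inner→interface) = 127 − 61×1.457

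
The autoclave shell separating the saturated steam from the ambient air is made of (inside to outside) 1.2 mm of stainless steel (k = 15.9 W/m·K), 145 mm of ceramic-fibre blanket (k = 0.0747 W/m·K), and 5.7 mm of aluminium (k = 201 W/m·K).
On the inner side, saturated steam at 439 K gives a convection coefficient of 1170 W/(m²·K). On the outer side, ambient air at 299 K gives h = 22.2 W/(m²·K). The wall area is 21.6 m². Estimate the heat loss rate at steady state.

Model the wall as resistances in series:
R_inner film = 1/(h_i·A) = 1/(1170×21.6) = 3.957×10^-5 K/W
R_stainless steel = L/(kA) = 0.0012/(15.9×21.6) = 3.494×10^-6 K/W
R_ceramic-fibre blanket = L/(kA) = 0.145/(0.0747×21.6) = 0.08987 K/W
R_aluminium = L/(kA) = 0.0057/(201×21.6) = 1.313×10^-6 K/W
R_outer film = 1/(h_o·A) = 1/(22.2×21.6) = 0.002085 K/W
R_total = 0.092 K/W
Q = ΔT / R_total = 140 / 0.092

Q ≈ 1520 W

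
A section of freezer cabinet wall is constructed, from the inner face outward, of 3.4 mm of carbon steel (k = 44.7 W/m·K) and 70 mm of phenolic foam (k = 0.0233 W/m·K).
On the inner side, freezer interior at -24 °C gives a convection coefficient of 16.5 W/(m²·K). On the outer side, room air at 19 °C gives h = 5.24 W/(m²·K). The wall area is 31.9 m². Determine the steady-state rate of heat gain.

Thermal resistances in series:
R_inner film = 1/(h_i·A) = 1/(16.5×31.9) = 0.0019 K/W
R_carbon steel = L/(kA) = 0.0034/(44.7×31.9) = 2.384×10^-6 K/W
R_phenolic foam = L/(kA) = 0.07/(0.0233×31.9) = 0.09418 K/W
R_outer film = 1/(h_o·A) = 1/(5.24×31.9) = 0.005982 K/W
R_total = 0.1021 K/W
Q = ΔT / R_total = 43 / 0.1021

Q ≈ 421 W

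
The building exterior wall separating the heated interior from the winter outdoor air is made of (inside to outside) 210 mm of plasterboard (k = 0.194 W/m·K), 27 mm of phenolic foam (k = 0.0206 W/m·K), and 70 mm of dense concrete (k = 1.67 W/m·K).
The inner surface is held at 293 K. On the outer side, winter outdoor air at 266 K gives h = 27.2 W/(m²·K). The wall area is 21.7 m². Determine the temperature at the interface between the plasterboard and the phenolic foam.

T ≈ 281 K

Thermal resistances in series:
R_plasterboard = L/(kA) = 0.21/(0.194×21.7) = 0.04988 K/W
R_phenolic foam = L/(kA) = 0.027/(0.0206×21.7) = 0.0604 K/W
R_dense concrete = L/(kA) = 0.07/(1.67×21.7) = 0.001932 K/W
R_outer film = 1/(h_o·A) = 1/(27.2×21.7) = 0.001694 K/W
R_total = 0.1139 K/W;  Q = ΔT/R_total = 27/0.1139 = 237 W
T_interface = T_inner − Q·ΣR(inner→interface) = 293 − 237×0.04988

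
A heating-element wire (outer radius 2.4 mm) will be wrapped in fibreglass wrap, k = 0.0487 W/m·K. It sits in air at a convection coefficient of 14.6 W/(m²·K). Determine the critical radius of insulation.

r_cr ≈ 3.34 mm

For a cylinder r_cr = k/h = 0.0487/14.6
r_cr = 3.34 mm; since the bare radius (2.4 mm) is below r_cr, adding a thin layer of insulation will *increase* heat loss.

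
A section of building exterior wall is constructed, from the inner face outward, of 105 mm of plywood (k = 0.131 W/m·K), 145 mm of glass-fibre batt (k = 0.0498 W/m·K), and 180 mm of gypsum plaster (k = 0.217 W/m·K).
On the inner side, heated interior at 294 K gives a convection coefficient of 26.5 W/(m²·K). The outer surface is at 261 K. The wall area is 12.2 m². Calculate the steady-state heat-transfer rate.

Using the resistance-network approach (series):
R_inner film = 1/(h_i·A) = 1/(26.5×12.2) = 0.003093 K/W
R_plywood = L/(kA) = 0.105/(0.131×12.2) = 0.0657 K/W
R_glass-fibre batt = L/(kA) = 0.145/(0.0498×12.2) = 0.2387 K/W
R_gypsum plaster = L/(kA) = 0.18/(0.217×12.2) = 0.06799 K/W
R_total = 0.3754 K/W
Q = ΔT / R_total = 33 / 0.3754

Q ≈ 87.9 W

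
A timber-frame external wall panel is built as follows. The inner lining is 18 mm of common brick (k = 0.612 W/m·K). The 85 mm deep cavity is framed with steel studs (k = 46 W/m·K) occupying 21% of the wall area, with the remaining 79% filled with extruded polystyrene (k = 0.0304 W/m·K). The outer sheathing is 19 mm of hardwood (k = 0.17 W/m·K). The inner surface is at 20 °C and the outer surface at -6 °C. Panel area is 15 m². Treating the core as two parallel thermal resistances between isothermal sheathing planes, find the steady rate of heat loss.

Q ≈ 2600 W

Sheathing layers in series; stud and cavity paths in parallel between them.
R_inner = 0.018/(0.612×15) = 0.001961 K/W
R_stud  = 0.085/(46×0.21×15) = 5.866×10^-4 K/W
R_cav   = 0.085/(0.0304×0.79×15) = 0.236 K/W
1/R_core = 1/R_stud + 1/R_cav → R_core = 5.852×10^-4 K/W
R_outer = 0.019/(0.17×15) = 0.007451 K/W
R_total = 0.009997 K/W
Q = ΔT/R_total = 26/0.009997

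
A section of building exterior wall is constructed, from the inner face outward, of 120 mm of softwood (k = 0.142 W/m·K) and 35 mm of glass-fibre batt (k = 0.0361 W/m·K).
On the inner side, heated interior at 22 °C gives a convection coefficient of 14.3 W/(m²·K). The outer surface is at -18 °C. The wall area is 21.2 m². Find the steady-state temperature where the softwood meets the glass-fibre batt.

Using the resistance-network approach (series):
R_inner film = 1/(h_i·A) = 1/(14.3×21.2) = 0.003299 K/W
R_softwood = L/(kA) = 0.12/(0.142×21.2) = 0.03986 K/W
R_glass-fibre batt = L/(kA) = 0.035/(0.0361×21.2) = 0.04573 K/W
R_total = 0.08889 K/W;  Q = ΔT/R_total = 40/0.08889 = 450 W
T_interface = T_inner − Q·ΣR(inner→interface) = 22 − 450×0.04316

T ≈ 2.58 °C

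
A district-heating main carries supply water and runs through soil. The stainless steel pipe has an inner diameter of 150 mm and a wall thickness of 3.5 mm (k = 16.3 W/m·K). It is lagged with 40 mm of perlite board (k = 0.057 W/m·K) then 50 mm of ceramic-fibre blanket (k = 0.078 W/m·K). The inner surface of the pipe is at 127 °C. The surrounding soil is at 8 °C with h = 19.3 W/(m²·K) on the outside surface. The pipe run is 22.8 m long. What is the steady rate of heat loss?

For a radial system each layer contributes R = ln(r_out/r_in)/(2πkL); films add R = 1/(hA).
R_stainless steel pipe wall = ln(78.5/75)/(2π×16.3×22.8) = 1.953×10^-5 K/W
R_perlite board = ln(118.5/78.5)/(2π×0.057×22.8) = 0.05043 K/W
R_ceramic-fibre blanket = ln(168.5/118.5)/(2π×0.078×22.8) = 0.0315 K/W
R_outer film = 1/(h_o·2πr_oL) = 1/(19.3×2π×0.1685×22.8) = 0.002146 K/W
R_total = 0.0841 K/W
Q = ΔT/R_total = 119/0.0841

Q ≈ 1410 W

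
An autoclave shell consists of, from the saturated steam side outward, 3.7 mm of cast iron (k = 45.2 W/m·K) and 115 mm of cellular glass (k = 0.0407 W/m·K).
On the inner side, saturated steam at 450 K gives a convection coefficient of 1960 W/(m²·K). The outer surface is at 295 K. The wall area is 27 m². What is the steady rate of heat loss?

Q ≈ 1480 W

Series thermal resistances:
R_inner film = 1/(h_i·A) = 1/(1960×27) = 1.89×10^-5 K/W
R_cast iron = L/(kA) = 0.0037/(45.2×27) = 3.032×10^-6 K/W
R_cellular glass = L/(kA) = 0.115/(0.0407×27) = 0.1047 K/W
R_total = 0.1047 K/W
Q = ΔT / R_total = 155 / 0.1047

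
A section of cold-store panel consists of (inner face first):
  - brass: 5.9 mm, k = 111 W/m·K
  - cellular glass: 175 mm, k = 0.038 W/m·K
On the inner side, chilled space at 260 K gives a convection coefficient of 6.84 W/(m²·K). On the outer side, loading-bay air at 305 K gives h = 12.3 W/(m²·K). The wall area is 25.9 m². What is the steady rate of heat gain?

Model the wall as resistances in series:
R_inner film = 1/(h_i·A) = 1/(6.84×25.9) = 0.005645 K/W
R_brass = L/(kA) = 0.0059/(111×25.9) = 2.052×10^-6 K/W
R_cellular glass = L/(kA) = 0.175/(0.038×25.9) = 0.1778 K/W
R_outer film = 1/(h_o·A) = 1/(12.3×25.9) = 0.003139 K/W
R_total = 0.1866 K/W
Q = ΔT / R_total = 45 / 0.1866

Q ≈ 241 W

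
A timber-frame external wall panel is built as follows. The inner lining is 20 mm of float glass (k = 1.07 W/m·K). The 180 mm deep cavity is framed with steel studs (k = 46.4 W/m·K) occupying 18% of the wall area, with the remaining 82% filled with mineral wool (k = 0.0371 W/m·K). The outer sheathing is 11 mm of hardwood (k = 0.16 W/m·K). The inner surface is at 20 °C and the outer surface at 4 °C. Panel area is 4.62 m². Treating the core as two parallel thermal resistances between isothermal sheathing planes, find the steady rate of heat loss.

Q ≈ 679 W

Sheathing layers in series; stud and cavity paths in parallel between them.
R_inner = 0.02/(1.07×4.62) = 0.004046 K/W
R_stud  = 0.18/(46.4×0.18×4.62) = 0.004665 K/W
R_cav   = 0.18/(0.0371×0.82×4.62) = 1.281 K/W
1/R_core = 1/R_stud + 1/R_cav → R_core = 0.004648 K/W
R_outer = 0.011/(0.16×4.62) = 0.01488 K/W
R_total = 0.02357 K/W
Q = ΔT/R_total = 16/0.02357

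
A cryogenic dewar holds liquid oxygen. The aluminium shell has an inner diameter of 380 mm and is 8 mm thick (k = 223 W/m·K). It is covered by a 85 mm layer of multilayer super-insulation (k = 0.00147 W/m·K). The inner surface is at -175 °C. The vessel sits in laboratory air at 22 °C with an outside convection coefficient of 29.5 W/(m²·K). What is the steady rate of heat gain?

Q ≈ 2.4 W

Each spherical layer contributes R = (1/r_i − 1/r_o)/(4πk):
R_aluminium shell = (1/0.19 − 1/0.198)/(4π×223) = 7.589×10^-5 K/W
R_multilayer super-insulation = (1/0.198 − 1/0.283)/(4π×0.00147) = 82.12 K/W
R_outer film = 1/(h·4πr_o²) = 1/(29.5×4π×0.283²) = 0.03368 K/W
R_total = 82.15 K/W
Q = ΔT/R_total = 197/82.15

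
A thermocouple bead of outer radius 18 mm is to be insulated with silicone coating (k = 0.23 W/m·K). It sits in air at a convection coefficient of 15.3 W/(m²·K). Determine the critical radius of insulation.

r_cr ≈ 30.1 mm

For a sphere r_cr = 2k/h = 2×0.23/15.3
r_cr = 30.1 mm; since the bare radius (18 mm) is below r_cr, adding a thin layer of insulation will *increase* heat loss.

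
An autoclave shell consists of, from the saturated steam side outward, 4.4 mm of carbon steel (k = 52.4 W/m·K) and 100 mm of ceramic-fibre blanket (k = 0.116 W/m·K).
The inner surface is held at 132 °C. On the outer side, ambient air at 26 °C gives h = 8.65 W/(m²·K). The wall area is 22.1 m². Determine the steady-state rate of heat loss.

Using the resistance-network approach (series):
R_carbon steel = L/(kA) = 0.0044/(52.4×22.1) = 3.8×10^-6 K/W
R_ceramic-fibre blanket = L/(kA) = 0.1/(0.116×22.1) = 0.03901 K/W
R_outer film = 1/(h_o·A) = 1/(8.65×22.1) = 0.005231 K/W
R_total = 0.04424 K/W
Q = ΔT / R_total = 106 / 0.04424

Q ≈ 2400 W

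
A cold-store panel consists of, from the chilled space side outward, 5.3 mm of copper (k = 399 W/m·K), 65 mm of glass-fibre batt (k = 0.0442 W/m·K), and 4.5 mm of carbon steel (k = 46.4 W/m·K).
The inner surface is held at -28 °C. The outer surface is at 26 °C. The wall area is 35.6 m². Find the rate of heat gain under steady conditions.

Treating each layer as a thermal resistance in series:
R_copper = L/(kA) = 0.0053/(399×35.6) = 3.731×10^-7 K/W
R_glass-fibre batt = L/(kA) = 0.065/(0.0442×35.6) = 0.04131 K/W
R_carbon steel = L/(kA) = 0.0045/(46.4×35.6) = 2.724×10^-6 K/W
R_total = 0.04131 K/W
Q = ΔT / R_total = 54 / 0.04131

Q ≈ 1310 W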